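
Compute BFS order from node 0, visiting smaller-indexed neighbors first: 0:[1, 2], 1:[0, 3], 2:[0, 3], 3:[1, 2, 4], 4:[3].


BFS queue: start with [0]
Visit order: [0, 1, 2, 3, 4]


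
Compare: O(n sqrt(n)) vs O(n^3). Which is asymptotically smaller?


n^1.5 grows slower than cubic
O(n sqrt(n)) is asymptotically smaller; O(n^3) grows faster


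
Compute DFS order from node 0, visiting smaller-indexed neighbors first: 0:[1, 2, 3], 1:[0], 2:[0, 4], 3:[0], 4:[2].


DFS stack-based: start with [0]
Visit order: [0, 1, 2, 4, 3]


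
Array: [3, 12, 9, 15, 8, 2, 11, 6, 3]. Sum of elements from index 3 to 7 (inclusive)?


Prefix sums: [0, 3, 15, 24, 39, 47, 49, 60, 66, 69]
Sum[3..7] = prefix[8] - prefix[3] = 66 - 24 = 42


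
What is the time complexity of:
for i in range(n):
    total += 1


Per nesting level: O(n) = O(n)
Complexity: O(n)


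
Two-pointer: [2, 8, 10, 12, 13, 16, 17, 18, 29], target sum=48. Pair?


Two pointers: lo=0, hi=8
No pair sums to 48


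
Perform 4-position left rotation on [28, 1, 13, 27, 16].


Left rotate by 4: [16, 28, 1, 13, 27]


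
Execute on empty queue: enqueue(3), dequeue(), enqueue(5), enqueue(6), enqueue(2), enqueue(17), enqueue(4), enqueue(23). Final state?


enqueue(3) -> [3]
dequeue() returns 3 -> []
enqueue(5) -> [5]
enqueue(6) -> [5, 6]
enqueue(2) -> [5, 6, 2]
enqueue(17) -> [5, 6, 2, 17]
enqueue(4) -> [5, 6, 2, 17, 4]
enqueue(23) -> [5, 6, 2, 17, 4, 23]
Final queue (front to back): [5, 6, 2, 17, 4, 23]


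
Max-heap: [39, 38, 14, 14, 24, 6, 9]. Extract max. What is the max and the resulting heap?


Max = 39
Replace root with last, heapify down
Resulting heap: [38, 24, 14, 14, 9, 6]


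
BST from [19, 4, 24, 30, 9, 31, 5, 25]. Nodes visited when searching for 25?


BST root = 19
Search for 25: compare at each node
Path: [19, 24, 30, 25]


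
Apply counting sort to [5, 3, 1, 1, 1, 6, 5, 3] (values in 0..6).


Count array: [0, 3, 0, 2, 0, 2, 1]
Reconstruct: [1, 1, 1, 3, 3, 5, 5, 6]


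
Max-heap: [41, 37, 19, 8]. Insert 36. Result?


Append 36: [41, 37, 19, 8, 36]
Bubble up: no swaps needed
Result: [41, 37, 19, 8, 36]


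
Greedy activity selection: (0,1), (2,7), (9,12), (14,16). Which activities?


Greedy: pick earliest-ending, then skip overlaps.
Selected (4 activities): [(0, 1), (2, 7), (9, 12), (14, 16)]


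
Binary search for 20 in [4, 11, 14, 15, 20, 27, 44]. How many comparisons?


Search for 20:
[0,6] mid=3 arr[3]=15
[4,6] mid=5 arr[5]=27
[4,4] mid=4 arr[4]=20
Total: 3 comparisons


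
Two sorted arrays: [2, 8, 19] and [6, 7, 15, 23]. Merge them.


Compare heads, take smaller each step.
Merged: [2, 6, 7, 8, 15, 19, 23]


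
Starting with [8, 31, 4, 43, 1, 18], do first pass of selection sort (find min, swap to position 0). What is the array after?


After one pass: [1, 31, 4, 43, 8, 18]


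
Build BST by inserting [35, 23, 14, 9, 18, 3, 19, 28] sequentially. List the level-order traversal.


Root = 35; build tree by BST insertion.
Level-Order traversal: [35, 23, 14, 28, 9, 18, 3, 19]


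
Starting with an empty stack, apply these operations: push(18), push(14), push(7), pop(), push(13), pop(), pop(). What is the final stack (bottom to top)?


push(18) -> [18]
push(14) -> [18, 14]
push(7) -> [18, 14, 7]
pop() returns 7 -> [18, 14]
push(13) -> [18, 14, 13]
pop() returns 13 -> [18, 14]
pop() returns 14 -> [18]
Final stack (bottom to top): [18]


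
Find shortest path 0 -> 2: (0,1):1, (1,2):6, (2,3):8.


Dijkstra from 0:
Distances: {0: 0, 1: 1, 2: 7, 3: 15}
Shortest distance to 2 = 7, path = [0, 1, 2]


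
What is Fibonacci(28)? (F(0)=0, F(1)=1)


F(n)=F(n-1)+F(n-2)
...F(26)=121393, F(27)=196418, F(28)=317811


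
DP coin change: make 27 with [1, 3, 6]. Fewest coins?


dp[0]=0; dp[i]=1+min(dp[i-c] for c in coins)
...dp[22]=5, dp[23]=6, dp[24]=4, dp[25]=5, dp[26]=6, dp[27]=5
Minimum coins for 27 = 5


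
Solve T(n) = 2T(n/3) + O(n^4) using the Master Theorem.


a=2, b=3, c=4. log_3(2)=0.631 < c=4. Case 3: O(n^c) = O(n^4)
Complexity: O(n^4)


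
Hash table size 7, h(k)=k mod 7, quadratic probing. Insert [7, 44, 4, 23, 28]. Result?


Insertions: 7->slot 0; 44->slot 2; 4->slot 4; 23->slot 3; 28->slot 1
Table: [7, 28, 44, 23, 4, None, None]


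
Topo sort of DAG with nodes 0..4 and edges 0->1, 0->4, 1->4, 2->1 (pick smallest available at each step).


Kahn's algorithm, process smallest node first
Order: [0, 2, 1, 3, 4]


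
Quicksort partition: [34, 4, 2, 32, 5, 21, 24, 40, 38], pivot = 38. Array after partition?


Elements <= 38 go left of pivot.
Result: [34, 4, 2, 32, 5, 21, 24, 38, 40], pivot at index 7


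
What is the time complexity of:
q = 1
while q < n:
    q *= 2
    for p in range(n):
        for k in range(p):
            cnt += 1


Per nesting level: O(log n) * O(n) * O(n) [triangular over p] = O(n^2 log n)
Complexity: O(n^2 log n)


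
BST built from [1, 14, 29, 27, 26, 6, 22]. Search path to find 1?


BST root = 1
Search for 1: compare at each node
Path: [1]


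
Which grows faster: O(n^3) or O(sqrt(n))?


sublinear grows slower than cubic
O(sqrt(n)) is asymptotically smaller; O(n^3) grows faster


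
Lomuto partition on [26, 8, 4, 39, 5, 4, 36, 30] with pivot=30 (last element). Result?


Elements <= 30 go left of pivot.
Result: [26, 8, 4, 5, 4, 30, 36, 39], pivot at index 5


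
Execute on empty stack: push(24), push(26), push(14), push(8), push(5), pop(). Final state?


push(24) -> [24]
push(26) -> [24, 26]
push(14) -> [24, 26, 14]
push(8) -> [24, 26, 14, 8]
push(5) -> [24, 26, 14, 8, 5]
pop() returns 5 -> [24, 26, 14, 8]
Final stack (bottom to top): [24, 26, 14, 8]


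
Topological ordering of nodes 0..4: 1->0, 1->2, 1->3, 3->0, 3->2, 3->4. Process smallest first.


Kahn's algorithm, process smallest node first
Order: [1, 3, 0, 2, 4]


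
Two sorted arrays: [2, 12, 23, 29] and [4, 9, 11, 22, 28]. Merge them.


Compare heads, take smaller each step.
Merged: [2, 4, 9, 11, 12, 22, 23, 28, 29]


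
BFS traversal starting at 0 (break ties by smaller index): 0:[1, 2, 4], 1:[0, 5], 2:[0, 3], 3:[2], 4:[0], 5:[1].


BFS queue: start with [0]
Visit order: [0, 1, 2, 4, 5, 3]


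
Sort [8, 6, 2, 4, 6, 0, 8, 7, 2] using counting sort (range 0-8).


Count array: [1, 0, 2, 0, 1, 0, 2, 1, 2]
Reconstruct: [0, 2, 2, 4, 6, 6, 7, 8, 8]


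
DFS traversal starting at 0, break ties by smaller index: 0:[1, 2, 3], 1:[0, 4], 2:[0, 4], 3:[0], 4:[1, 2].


DFS stack-based: start with [0]
Visit order: [0, 1, 4, 2, 3]


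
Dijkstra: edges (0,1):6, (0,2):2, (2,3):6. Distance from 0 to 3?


Dijkstra from 0:
Distances: {0: 0, 1: 6, 2: 2, 3: 8}
Shortest distance to 3 = 8, path = [0, 2, 3]


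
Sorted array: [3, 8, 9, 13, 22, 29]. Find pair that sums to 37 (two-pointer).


Two pointers: lo=0, hi=5
Found pair: (8, 29) summing to 37


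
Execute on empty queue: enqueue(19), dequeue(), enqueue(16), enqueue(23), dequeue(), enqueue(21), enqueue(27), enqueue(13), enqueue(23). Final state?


enqueue(19) -> [19]
dequeue() returns 19 -> []
enqueue(16) -> [16]
enqueue(23) -> [16, 23]
dequeue() returns 16 -> [23]
enqueue(21) -> [23, 21]
enqueue(27) -> [23, 21, 27]
enqueue(13) -> [23, 21, 27, 13]
enqueue(23) -> [23, 21, 27, 13, 23]
Final queue (front to back): [23, 21, 27, 13, 23]


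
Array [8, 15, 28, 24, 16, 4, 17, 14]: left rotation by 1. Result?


Left rotate by 1: [15, 28, 24, 16, 4, 17, 14, 8]


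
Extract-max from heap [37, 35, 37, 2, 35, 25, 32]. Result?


Max = 37
Replace root with last, heapify down
Resulting heap: [37, 35, 32, 2, 35, 25]


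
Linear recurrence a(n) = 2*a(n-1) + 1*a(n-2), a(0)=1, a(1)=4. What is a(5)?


Build bottom-up:
...a(3)=22, a(4)=53, a(5)=2*53+1*22=128


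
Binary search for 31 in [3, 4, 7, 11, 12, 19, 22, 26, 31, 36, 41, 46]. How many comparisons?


Search for 31:
[0,11] mid=5 arr[5]=19
[6,11] mid=8 arr[8]=31
Total: 2 comparisons


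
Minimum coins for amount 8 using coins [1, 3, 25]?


dp[0]=0; dp[i]=1+min(dp[i-c] for c in coins)
...dp[3]=1, dp[4]=2, dp[5]=3, dp[6]=2, dp[7]=3, dp[8]=4
Minimum coins for 8 = 4


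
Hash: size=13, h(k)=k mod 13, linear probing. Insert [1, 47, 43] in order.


Insertions: 1->slot 1; 47->slot 8; 43->slot 4
Table: [None, 1, None, None, 43, None, None, None, 47, None, None, None, None]


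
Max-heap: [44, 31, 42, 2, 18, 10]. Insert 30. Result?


Append 30: [44, 31, 42, 2, 18, 10, 30]
Bubble up: no swaps needed
Result: [44, 31, 42, 2, 18, 10, 30]


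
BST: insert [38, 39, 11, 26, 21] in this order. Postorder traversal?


Root = 38; build tree by BST insertion.
Postorder traversal: [21, 26, 11, 39, 38]


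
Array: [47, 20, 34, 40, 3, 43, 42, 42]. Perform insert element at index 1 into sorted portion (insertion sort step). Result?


After one pass: [20, 47, 34, 40, 3, 43, 42, 42]


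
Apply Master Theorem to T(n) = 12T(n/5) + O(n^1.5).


a=12, b=5, c=1.5. log_5(12)=1.544 > c=1.5. Case 1: O(n^log_b(a)) = O(n^1.544)
Complexity: O(n^1.544)


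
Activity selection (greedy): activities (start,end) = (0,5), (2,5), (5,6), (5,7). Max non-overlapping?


Greedy: pick earliest-ending, then skip overlaps.
Selected (2 activities): [(0, 5), (5, 6)]


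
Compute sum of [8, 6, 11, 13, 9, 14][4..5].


Prefix sums: [0, 8, 14, 25, 38, 47, 61]
Sum[4..5] = prefix[6] - prefix[4] = 61 - 38 = 23


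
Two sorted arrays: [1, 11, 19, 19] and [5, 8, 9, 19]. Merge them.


Compare heads, take smaller each step.
Merged: [1, 5, 8, 9, 11, 19, 19, 19]


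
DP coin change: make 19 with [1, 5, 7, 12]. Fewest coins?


dp[0]=0; dp[i]=1+min(dp[i-c] for c in coins)
...dp[14]=2, dp[15]=3, dp[16]=4, dp[17]=2, dp[18]=3, dp[19]=2
Minimum coins for 19 = 2


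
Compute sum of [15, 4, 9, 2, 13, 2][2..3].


Prefix sums: [0, 15, 19, 28, 30, 43, 45]
Sum[2..3] = prefix[4] - prefix[2] = 30 - 19 = 11


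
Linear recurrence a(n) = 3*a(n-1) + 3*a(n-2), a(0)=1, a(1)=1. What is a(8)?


Build bottom-up:
...a(6)=1161, a(7)=4401, a(8)=3*4401+3*1161=16686


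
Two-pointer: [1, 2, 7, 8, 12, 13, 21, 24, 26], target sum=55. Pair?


Two pointers: lo=0, hi=8
No pair sums to 55


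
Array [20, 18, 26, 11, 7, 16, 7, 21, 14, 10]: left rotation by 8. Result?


Left rotate by 8: [14, 10, 20, 18, 26, 11, 7, 16, 7, 21]


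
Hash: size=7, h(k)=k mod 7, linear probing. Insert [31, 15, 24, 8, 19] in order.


Insertions: 31->slot 3; 15->slot 1; 24->slot 4; 8->slot 2; 19->slot 5
Table: [None, 15, 8, 31, 24, 19, None]


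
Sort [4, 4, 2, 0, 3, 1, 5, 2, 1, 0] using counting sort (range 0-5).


Count array: [2, 2, 2, 1, 2, 1]
Reconstruct: [0, 0, 1, 1, 2, 2, 3, 4, 4, 5]


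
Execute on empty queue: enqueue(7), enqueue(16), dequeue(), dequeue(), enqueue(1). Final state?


enqueue(7) -> [7]
enqueue(16) -> [7, 16]
dequeue() returns 7 -> [16]
dequeue() returns 16 -> []
enqueue(1) -> [1]
Final queue (front to back): [1]


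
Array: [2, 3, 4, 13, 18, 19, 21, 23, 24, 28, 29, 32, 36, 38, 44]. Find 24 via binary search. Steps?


Search for 24:
[0,14] mid=7 arr[7]=23
[8,14] mid=11 arr[11]=32
[8,10] mid=9 arr[9]=28
[8,8] mid=8 arr[8]=24
Total: 4 comparisons


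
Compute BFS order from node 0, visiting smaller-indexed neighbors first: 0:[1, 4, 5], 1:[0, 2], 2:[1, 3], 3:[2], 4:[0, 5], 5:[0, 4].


BFS queue: start with [0]
Visit order: [0, 1, 4, 5, 2, 3]


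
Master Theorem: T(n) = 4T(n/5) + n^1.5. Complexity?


a=4, b=5, c=1.5. log_5(4)=0.861 < c=1.5. Case 3: O(n^c) = O(n^1.500)
Complexity: O(n^1.500)


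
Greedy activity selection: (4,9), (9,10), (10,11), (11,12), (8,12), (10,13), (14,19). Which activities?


Greedy: pick earliest-ending, then skip overlaps.
Selected (5 activities): [(4, 9), (9, 10), (10, 11), (11, 12), (14, 19)]


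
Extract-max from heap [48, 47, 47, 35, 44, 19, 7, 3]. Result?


Max = 48
Replace root with last, heapify down
Resulting heap: [47, 44, 47, 35, 3, 19, 7]


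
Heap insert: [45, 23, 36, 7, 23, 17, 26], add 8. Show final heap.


Append 8: [45, 23, 36, 7, 23, 17, 26, 8]
Bubble up: swap idx 7(8) with idx 3(7)
Result: [45, 23, 36, 8, 23, 17, 26, 7]


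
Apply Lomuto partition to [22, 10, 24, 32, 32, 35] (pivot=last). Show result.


Elements <= 35 go left of pivot.
Result: [22, 10, 24, 32, 32, 35], pivot at index 5


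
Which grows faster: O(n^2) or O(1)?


constant grows slower than quadratic
O(1) is asymptotically smaller; O(n^2) grows faster


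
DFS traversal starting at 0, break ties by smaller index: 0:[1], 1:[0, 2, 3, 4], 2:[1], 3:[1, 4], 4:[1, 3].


DFS stack-based: start with [0]
Visit order: [0, 1, 2, 3, 4]


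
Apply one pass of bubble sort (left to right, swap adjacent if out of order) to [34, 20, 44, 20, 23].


After one pass: [20, 34, 20, 23, 44]


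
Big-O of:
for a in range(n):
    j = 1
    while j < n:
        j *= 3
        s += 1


Per nesting level: O(n) * O(log n) = O(n log n)
Complexity: O(n log n)


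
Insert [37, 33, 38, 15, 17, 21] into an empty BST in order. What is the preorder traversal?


Root = 37; build tree by BST insertion.
Preorder traversal: [37, 33, 15, 17, 21, 38]


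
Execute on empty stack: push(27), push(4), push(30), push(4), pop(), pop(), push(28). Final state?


push(27) -> [27]
push(4) -> [27, 4]
push(30) -> [27, 4, 30]
push(4) -> [27, 4, 30, 4]
pop() returns 4 -> [27, 4, 30]
pop() returns 30 -> [27, 4]
push(28) -> [27, 4, 28]
Final stack (bottom to top): [27, 4, 28]


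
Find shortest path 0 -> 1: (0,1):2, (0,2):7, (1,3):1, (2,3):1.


Dijkstra from 0:
Distances: {0: 0, 1: 2, 2: 4, 3: 3}
Shortest distance to 1 = 2, path = [0, 1]


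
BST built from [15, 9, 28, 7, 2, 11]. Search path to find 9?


BST root = 15
Search for 9: compare at each node
Path: [15, 9]


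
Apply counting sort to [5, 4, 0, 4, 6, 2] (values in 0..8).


Count array: [1, 0, 1, 0, 2, 1, 1, 0, 0]
Reconstruct: [0, 2, 4, 4, 5, 6]


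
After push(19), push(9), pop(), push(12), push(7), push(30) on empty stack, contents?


push(19) -> [19]
push(9) -> [19, 9]
pop() returns 9 -> [19]
push(12) -> [19, 12]
push(7) -> [19, 12, 7]
push(30) -> [19, 12, 7, 30]
Final stack (bottom to top): [19, 12, 7, 30]


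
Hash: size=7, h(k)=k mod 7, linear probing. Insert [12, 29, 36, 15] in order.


Insertions: 12->slot 5; 29->slot 1; 36->slot 2; 15->slot 3
Table: [None, 29, 36, 15, None, 12, None]


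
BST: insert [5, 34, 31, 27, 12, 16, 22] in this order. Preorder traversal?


Root = 5; build tree by BST insertion.
Preorder traversal: [5, 34, 31, 27, 12, 16, 22]


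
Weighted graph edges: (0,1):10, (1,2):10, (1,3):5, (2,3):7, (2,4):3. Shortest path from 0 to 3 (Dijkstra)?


Dijkstra from 0:
Distances: {0: 0, 1: 10, 2: 20, 3: 15, 4: 23}
Shortest distance to 3 = 15, path = [0, 1, 3]


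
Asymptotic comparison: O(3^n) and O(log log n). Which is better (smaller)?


double-logarithmic grows slower than exponential (base 3)
O(log log n) is asymptotically smaller; O(3^n) grows faster


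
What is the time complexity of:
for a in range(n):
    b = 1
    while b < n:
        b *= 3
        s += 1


Per nesting level: O(n) * O(log n) = O(n log n)
Complexity: O(n log n)


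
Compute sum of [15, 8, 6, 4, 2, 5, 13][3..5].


Prefix sums: [0, 15, 23, 29, 33, 35, 40, 53]
Sum[3..5] = prefix[6] - prefix[3] = 40 - 29 = 11


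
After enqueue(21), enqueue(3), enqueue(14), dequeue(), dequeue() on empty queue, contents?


enqueue(21) -> [21]
enqueue(3) -> [21, 3]
enqueue(14) -> [21, 3, 14]
dequeue() returns 21 -> [3, 14]
dequeue() returns 3 -> [14]
Final queue (front to back): [14]


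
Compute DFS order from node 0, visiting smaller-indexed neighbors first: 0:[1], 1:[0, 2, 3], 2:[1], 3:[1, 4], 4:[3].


DFS stack-based: start with [0]
Visit order: [0, 1, 2, 3, 4]


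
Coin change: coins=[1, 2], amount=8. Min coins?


dp[0]=0; dp[i]=1+min(dp[i-c] for c in coins)
...dp[3]=2, dp[4]=2, dp[5]=3, dp[6]=3, dp[7]=4, dp[8]=4
Minimum coins for 8 = 4


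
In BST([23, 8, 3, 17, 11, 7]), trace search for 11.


BST root = 23
Search for 11: compare at each node
Path: [23, 8, 17, 11]


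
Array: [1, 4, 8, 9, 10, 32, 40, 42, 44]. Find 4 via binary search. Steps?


Search for 4:
[0,8] mid=4 arr[4]=10
[0,3] mid=1 arr[1]=4
Total: 2 comparisons


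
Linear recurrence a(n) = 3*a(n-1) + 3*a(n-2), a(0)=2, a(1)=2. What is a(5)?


Build bottom-up:
...a(3)=42, a(4)=162, a(5)=3*162+3*42=612


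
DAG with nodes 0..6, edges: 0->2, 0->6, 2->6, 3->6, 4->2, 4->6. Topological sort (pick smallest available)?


Kahn's algorithm, process smallest node first
Order: [0, 1, 3, 4, 2, 5, 6]


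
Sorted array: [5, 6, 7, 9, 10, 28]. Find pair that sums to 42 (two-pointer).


Two pointers: lo=0, hi=5
No pair sums to 42


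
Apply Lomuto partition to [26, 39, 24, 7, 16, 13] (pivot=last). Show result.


Elements <= 13 go left of pivot.
Result: [7, 13, 24, 26, 16, 39], pivot at index 1


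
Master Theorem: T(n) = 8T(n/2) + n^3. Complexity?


a=8, b=2, c=3. log_2(8)=3 = c=3. Case 2: O(n^c log n) = O(n^3 log n)
Complexity: O(n^3 log n)


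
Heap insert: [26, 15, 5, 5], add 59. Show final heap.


Append 59: [26, 15, 5, 5, 59]
Bubble up: swap idx 4(59) with idx 1(15); swap idx 1(59) with idx 0(26)
Result: [59, 26, 5, 5, 15]


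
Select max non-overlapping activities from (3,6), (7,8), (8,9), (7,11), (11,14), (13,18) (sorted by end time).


Greedy: pick earliest-ending, then skip overlaps.
Selected (4 activities): [(3, 6), (7, 8), (8, 9), (11, 14)]


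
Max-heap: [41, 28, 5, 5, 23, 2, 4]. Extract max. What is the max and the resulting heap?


Max = 41
Replace root with last, heapify down
Resulting heap: [28, 23, 5, 5, 4, 2]


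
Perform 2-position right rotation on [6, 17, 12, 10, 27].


Right rotate by 2: [10, 27, 6, 17, 12]


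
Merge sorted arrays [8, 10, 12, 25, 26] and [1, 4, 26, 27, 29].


Compare heads, take smaller each step.
Merged: [1, 4, 8, 10, 12, 25, 26, 26, 27, 29]


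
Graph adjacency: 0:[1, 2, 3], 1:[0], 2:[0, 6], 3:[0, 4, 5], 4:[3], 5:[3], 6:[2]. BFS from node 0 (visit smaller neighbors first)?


BFS queue: start with [0]
Visit order: [0, 1, 2, 3, 6, 4, 5]


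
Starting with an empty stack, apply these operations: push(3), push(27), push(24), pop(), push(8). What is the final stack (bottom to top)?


push(3) -> [3]
push(27) -> [3, 27]
push(24) -> [3, 27, 24]
pop() returns 24 -> [3, 27]
push(8) -> [3, 27, 8]
Final stack (bottom to top): [3, 27, 8]


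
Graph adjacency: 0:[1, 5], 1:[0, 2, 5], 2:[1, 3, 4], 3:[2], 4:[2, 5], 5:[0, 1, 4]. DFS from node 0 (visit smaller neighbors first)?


DFS stack-based: start with [0]
Visit order: [0, 1, 2, 3, 4, 5]


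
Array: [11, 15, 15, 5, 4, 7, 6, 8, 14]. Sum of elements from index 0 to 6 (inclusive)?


Prefix sums: [0, 11, 26, 41, 46, 50, 57, 63, 71, 85]
Sum[0..6] = prefix[7] - prefix[0] = 63 - 0 = 63


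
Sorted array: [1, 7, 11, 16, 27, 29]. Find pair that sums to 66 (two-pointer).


Two pointers: lo=0, hi=5
No pair sums to 66


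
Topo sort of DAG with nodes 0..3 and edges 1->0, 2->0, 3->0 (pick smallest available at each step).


Kahn's algorithm, process smallest node first
Order: [1, 2, 3, 0]


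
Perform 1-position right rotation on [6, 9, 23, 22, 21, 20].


Right rotate by 1: [20, 6, 9, 23, 22, 21]


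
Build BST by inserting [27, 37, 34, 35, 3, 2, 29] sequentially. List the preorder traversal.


Root = 27; build tree by BST insertion.
Preorder traversal: [27, 3, 2, 37, 34, 29, 35]


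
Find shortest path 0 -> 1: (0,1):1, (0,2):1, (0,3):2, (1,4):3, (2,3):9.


Dijkstra from 0:
Distances: {0: 0, 1: 1, 2: 1, 3: 2, 4: 4}
Shortest distance to 1 = 1, path = [0, 1]


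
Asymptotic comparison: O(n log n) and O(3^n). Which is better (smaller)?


linearithmic grows slower than exponential (base 3)
O(n log n) is asymptotically smaller; O(3^n) grows faster


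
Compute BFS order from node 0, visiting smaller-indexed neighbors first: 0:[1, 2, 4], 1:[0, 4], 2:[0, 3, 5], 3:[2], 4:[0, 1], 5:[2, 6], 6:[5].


BFS queue: start with [0]
Visit order: [0, 1, 2, 4, 3, 5, 6]


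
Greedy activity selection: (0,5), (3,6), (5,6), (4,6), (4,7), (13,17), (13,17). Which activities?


Greedy: pick earliest-ending, then skip overlaps.
Selected (3 activities): [(0, 5), (5, 6), (13, 17)]


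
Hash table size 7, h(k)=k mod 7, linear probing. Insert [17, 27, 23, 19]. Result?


Insertions: 17->slot 3; 27->slot 6; 23->slot 2; 19->slot 5
Table: [None, None, 23, 17, None, 19, 27]


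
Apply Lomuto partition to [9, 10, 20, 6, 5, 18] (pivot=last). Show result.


Elements <= 18 go left of pivot.
Result: [9, 10, 6, 5, 18, 20], pivot at index 4


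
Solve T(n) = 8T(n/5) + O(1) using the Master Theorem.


a=8, b=5, c=0. log_5(8)=1.292 > c=0. Case 1: O(n^log_b(a)) = O(n^1.292)
Complexity: O(n^1.292)


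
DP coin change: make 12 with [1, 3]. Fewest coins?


dp[0]=0; dp[i]=1+min(dp[i-c] for c in coins)
...dp[7]=3, dp[8]=4, dp[9]=3, dp[10]=4, dp[11]=5, dp[12]=4
Minimum coins for 12 = 4


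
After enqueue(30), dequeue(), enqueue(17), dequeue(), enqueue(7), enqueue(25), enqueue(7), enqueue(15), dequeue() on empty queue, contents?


enqueue(30) -> [30]
dequeue() returns 30 -> []
enqueue(17) -> [17]
dequeue() returns 17 -> []
enqueue(7) -> [7]
enqueue(25) -> [7, 25]
enqueue(7) -> [7, 25, 7]
enqueue(15) -> [7, 25, 7, 15]
dequeue() returns 7 -> [25, 7, 15]
Final queue (front to back): [25, 7, 15]


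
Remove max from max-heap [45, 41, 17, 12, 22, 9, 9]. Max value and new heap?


Max = 45
Replace root with last, heapify down
Resulting heap: [41, 22, 17, 12, 9, 9]


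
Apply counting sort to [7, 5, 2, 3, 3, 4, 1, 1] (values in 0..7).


Count array: [0, 2, 1, 2, 1, 1, 0, 1]
Reconstruct: [1, 1, 2, 3, 3, 4, 5, 7]


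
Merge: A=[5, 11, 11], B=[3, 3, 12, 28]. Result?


Compare heads, take smaller each step.
Merged: [3, 3, 5, 11, 11, 12, 28]


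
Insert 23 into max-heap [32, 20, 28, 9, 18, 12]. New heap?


Append 23: [32, 20, 28, 9, 18, 12, 23]
Bubble up: no swaps needed
Result: [32, 20, 28, 9, 18, 12, 23]


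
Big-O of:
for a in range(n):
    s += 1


Per nesting level: O(n) = O(n)
Complexity: O(n)


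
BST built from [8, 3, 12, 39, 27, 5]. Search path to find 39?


BST root = 8
Search for 39: compare at each node
Path: [8, 12, 39]


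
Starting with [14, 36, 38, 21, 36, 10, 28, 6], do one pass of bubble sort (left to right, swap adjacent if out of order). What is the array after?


After one pass: [14, 36, 21, 36, 10, 28, 6, 38]


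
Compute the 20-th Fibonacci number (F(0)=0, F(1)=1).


F(n)=F(n-1)+F(n-2)
...F(18)=2584, F(19)=4181, F(20)=6765


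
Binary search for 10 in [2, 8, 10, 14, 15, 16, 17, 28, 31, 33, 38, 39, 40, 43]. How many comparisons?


Search for 10:
[0,13] mid=6 arr[6]=17
[0,5] mid=2 arr[2]=10
Total: 2 comparisons


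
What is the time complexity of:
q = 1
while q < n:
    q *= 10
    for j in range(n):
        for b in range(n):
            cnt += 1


Per nesting level: O(log n) * O(n) * O(n) = O(n^2 log n)
Complexity: O(n^2 log n)


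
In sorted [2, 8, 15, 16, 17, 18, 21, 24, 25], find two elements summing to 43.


Two pointers: lo=0, hi=8
Found pair: (18, 25) summing to 43


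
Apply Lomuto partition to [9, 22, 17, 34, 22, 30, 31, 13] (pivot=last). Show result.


Elements <= 13 go left of pivot.
Result: [9, 13, 17, 34, 22, 30, 31, 22], pivot at index 1


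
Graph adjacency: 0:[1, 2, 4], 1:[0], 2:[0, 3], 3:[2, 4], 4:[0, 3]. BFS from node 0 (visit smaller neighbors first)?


BFS queue: start with [0]
Visit order: [0, 1, 2, 4, 3]


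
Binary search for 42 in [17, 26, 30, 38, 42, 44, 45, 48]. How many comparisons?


Search for 42:
[0,7] mid=3 arr[3]=38
[4,7] mid=5 arr[5]=44
[4,4] mid=4 arr[4]=42
Total: 3 comparisons


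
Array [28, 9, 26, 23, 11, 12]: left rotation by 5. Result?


Left rotate by 5: [12, 28, 9, 26, 23, 11]


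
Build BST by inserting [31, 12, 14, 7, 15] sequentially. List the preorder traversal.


Root = 31; build tree by BST insertion.
Preorder traversal: [31, 12, 7, 14, 15]


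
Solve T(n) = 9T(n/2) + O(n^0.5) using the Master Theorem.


a=9, b=2, c=0.5. log_2(9)=3.170 > c=0.5. Case 1: O(n^log_b(a)) = O(n^3.170)
Complexity: O(n^3.170)


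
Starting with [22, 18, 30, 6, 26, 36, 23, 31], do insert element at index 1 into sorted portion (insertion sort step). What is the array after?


After one pass: [18, 22, 30, 6, 26, 36, 23, 31]


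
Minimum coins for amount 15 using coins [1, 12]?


dp[0]=0; dp[i]=1+min(dp[i-c] for c in coins)
...dp[10]=10, dp[11]=11, dp[12]=1, dp[13]=2, dp[14]=3, dp[15]=4
Minimum coins for 15 = 4


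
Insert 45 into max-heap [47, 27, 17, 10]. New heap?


Append 45: [47, 27, 17, 10, 45]
Bubble up: swap idx 4(45) with idx 1(27)
Result: [47, 45, 17, 10, 27]


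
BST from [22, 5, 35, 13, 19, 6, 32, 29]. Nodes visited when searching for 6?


BST root = 22
Search for 6: compare at each node
Path: [22, 5, 13, 6]


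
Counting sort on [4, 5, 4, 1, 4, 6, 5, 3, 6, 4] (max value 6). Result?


Count array: [0, 1, 0, 1, 4, 2, 2]
Reconstruct: [1, 3, 4, 4, 4, 4, 5, 5, 6, 6]


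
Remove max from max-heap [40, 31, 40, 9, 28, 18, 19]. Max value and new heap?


Max = 40
Replace root with last, heapify down
Resulting heap: [40, 31, 19, 9, 28, 18]


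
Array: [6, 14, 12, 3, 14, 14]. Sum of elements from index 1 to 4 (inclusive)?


Prefix sums: [0, 6, 20, 32, 35, 49, 63]
Sum[1..4] = prefix[5] - prefix[1] = 49 - 6 = 43


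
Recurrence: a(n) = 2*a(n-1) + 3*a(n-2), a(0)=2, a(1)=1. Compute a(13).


Build bottom-up:
...a(11)=132859, a(12)=398582, a(13)=2*398582+3*132859=1195741


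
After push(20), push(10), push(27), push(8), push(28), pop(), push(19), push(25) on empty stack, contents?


push(20) -> [20]
push(10) -> [20, 10]
push(27) -> [20, 10, 27]
push(8) -> [20, 10, 27, 8]
push(28) -> [20, 10, 27, 8, 28]
pop() returns 28 -> [20, 10, 27, 8]
push(19) -> [20, 10, 27, 8, 19]
push(25) -> [20, 10, 27, 8, 19, 25]
Final stack (bottom to top): [20, 10, 27, 8, 19, 25]


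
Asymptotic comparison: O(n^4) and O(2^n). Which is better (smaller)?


quartic grows slower than exponential
O(n^4) is asymptotically smaller; O(2^n) grows faster


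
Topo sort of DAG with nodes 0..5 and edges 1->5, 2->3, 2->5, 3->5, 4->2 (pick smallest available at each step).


Kahn's algorithm, process smallest node first
Order: [0, 1, 4, 2, 3, 5]


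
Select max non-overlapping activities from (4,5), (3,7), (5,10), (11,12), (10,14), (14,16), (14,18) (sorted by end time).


Greedy: pick earliest-ending, then skip overlaps.
Selected (4 activities): [(4, 5), (5, 10), (11, 12), (14, 16)]


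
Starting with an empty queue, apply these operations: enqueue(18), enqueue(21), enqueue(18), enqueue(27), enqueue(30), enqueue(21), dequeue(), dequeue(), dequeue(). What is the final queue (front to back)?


enqueue(18) -> [18]
enqueue(21) -> [18, 21]
enqueue(18) -> [18, 21, 18]
enqueue(27) -> [18, 21, 18, 27]
enqueue(30) -> [18, 21, 18, 27, 30]
enqueue(21) -> [18, 21, 18, 27, 30, 21]
dequeue() returns 18 -> [21, 18, 27, 30, 21]
dequeue() returns 21 -> [18, 27, 30, 21]
dequeue() returns 18 -> [27, 30, 21]
Final queue (front to back): [27, 30, 21]


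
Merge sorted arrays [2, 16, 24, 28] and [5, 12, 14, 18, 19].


Compare heads, take smaller each step.
Merged: [2, 5, 12, 14, 16, 18, 19, 24, 28]


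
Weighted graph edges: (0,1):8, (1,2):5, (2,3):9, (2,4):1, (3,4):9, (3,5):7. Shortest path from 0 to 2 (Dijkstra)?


Dijkstra from 0:
Distances: {0: 0, 1: 8, 2: 13, 3: 22, 4: 14, 5: 29}
Shortest distance to 2 = 13, path = [0, 1, 2]


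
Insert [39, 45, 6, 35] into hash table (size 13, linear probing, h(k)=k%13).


Insertions: 39->slot 0; 45->slot 6; 6->slot 7; 35->slot 9
Table: [39, None, None, None, None, None, 45, 6, None, 35, None, None, None]


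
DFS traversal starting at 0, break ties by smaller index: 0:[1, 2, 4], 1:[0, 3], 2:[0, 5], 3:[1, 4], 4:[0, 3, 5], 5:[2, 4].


DFS stack-based: start with [0]
Visit order: [0, 1, 3, 4, 5, 2]


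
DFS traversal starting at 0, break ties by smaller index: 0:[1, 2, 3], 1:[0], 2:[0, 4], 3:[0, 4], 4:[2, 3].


DFS stack-based: start with [0]
Visit order: [0, 1, 2, 4, 3]


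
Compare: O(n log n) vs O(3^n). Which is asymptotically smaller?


linearithmic grows slower than exponential (base 3)
O(n log n) is asymptotically smaller; O(3^n) grows faster


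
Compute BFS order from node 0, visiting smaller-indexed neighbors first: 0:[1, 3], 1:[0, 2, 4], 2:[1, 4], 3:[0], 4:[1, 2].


BFS queue: start with [0]
Visit order: [0, 1, 3, 2, 4]


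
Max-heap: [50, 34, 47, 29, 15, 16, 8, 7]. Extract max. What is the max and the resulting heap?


Max = 50
Replace root with last, heapify down
Resulting heap: [47, 34, 16, 29, 15, 7, 8]


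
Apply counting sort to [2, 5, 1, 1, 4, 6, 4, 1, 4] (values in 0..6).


Count array: [0, 3, 1, 0, 3, 1, 1]
Reconstruct: [1, 1, 1, 2, 4, 4, 4, 5, 6]


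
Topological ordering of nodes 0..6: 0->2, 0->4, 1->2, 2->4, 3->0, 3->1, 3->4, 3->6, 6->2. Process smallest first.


Kahn's algorithm, process smallest node first
Order: [3, 0, 1, 5, 6, 2, 4]


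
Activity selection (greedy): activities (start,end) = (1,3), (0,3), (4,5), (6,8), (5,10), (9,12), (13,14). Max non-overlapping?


Greedy: pick earliest-ending, then skip overlaps.
Selected (5 activities): [(1, 3), (4, 5), (6, 8), (9, 12), (13, 14)]


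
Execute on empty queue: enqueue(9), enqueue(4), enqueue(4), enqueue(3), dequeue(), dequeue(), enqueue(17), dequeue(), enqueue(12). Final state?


enqueue(9) -> [9]
enqueue(4) -> [9, 4]
enqueue(4) -> [9, 4, 4]
enqueue(3) -> [9, 4, 4, 3]
dequeue() returns 9 -> [4, 4, 3]
dequeue() returns 4 -> [4, 3]
enqueue(17) -> [4, 3, 17]
dequeue() returns 4 -> [3, 17]
enqueue(12) -> [3, 17, 12]
Final queue (front to back): [3, 17, 12]


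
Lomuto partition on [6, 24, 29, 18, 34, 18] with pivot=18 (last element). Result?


Elements <= 18 go left of pivot.
Result: [6, 18, 18, 24, 34, 29], pivot at index 2


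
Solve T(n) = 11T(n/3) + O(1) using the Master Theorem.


a=11, b=3, c=0. log_3(11)=2.183 > c=0. Case 1: O(n^log_b(a)) = O(n^2.183)
Complexity: O(n^2.183)


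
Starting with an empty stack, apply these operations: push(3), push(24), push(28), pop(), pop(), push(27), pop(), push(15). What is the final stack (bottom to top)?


push(3) -> [3]
push(24) -> [3, 24]
push(28) -> [3, 24, 28]
pop() returns 28 -> [3, 24]
pop() returns 24 -> [3]
push(27) -> [3, 27]
pop() returns 27 -> [3]
push(15) -> [3, 15]
Final stack (bottom to top): [3, 15]


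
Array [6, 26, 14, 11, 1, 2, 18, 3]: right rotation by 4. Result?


Right rotate by 4: [1, 2, 18, 3, 6, 26, 14, 11]


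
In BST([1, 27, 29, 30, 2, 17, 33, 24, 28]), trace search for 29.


BST root = 1
Search for 29: compare at each node
Path: [1, 27, 29]


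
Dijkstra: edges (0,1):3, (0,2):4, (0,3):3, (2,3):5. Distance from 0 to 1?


Dijkstra from 0:
Distances: {0: 0, 1: 3, 2: 4, 3: 3}
Shortest distance to 1 = 3, path = [0, 1]


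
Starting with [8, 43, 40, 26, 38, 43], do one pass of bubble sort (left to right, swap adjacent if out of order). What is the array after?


After one pass: [8, 40, 26, 38, 43, 43]


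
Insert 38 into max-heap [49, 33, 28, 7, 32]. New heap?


Append 38: [49, 33, 28, 7, 32, 38]
Bubble up: swap idx 5(38) with idx 2(28)
Result: [49, 33, 38, 7, 32, 28]


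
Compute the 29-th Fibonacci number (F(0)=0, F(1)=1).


F(n)=F(n-1)+F(n-2)
...F(27)=196418, F(28)=317811, F(29)=514229


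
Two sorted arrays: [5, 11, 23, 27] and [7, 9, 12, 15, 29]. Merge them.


Compare heads, take smaller each step.
Merged: [5, 7, 9, 11, 12, 15, 23, 27, 29]


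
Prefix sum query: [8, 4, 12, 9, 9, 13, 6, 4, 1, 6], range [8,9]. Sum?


Prefix sums: [0, 8, 12, 24, 33, 42, 55, 61, 65, 66, 72]
Sum[8..9] = prefix[10] - prefix[8] = 72 - 65 = 7


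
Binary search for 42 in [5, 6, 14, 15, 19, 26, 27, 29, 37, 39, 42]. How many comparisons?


Search for 42:
[0,10] mid=5 arr[5]=26
[6,10] mid=8 arr[8]=37
[9,10] mid=9 arr[9]=39
[10,10] mid=10 arr[10]=42
Total: 4 comparisons


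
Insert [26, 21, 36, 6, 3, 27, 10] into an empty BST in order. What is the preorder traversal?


Root = 26; build tree by BST insertion.
Preorder traversal: [26, 21, 6, 3, 10, 36, 27]


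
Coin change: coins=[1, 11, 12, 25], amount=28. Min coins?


dp[0]=0; dp[i]=1+min(dp[i-c] for c in coins)
...dp[23]=2, dp[24]=2, dp[25]=1, dp[26]=2, dp[27]=3, dp[28]=4
Minimum coins for 28 = 4


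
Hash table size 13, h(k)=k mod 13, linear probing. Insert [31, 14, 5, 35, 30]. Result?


Insertions: 31->slot 5; 14->slot 1; 5->slot 6; 35->slot 9; 30->slot 4
Table: [None, 14, None, None, 30, 31, 5, None, None, 35, None, None, None]


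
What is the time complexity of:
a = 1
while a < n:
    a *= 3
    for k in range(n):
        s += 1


Per nesting level: O(log n) * O(n) = O(n log n)
Complexity: O(n log n)


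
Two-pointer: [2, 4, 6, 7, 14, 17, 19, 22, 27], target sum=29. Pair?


Two pointers: lo=0, hi=8
Found pair: (2, 27) summing to 29


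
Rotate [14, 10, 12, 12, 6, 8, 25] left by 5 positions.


Left rotate by 5: [8, 25, 14, 10, 12, 12, 6]


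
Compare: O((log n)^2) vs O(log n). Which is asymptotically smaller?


logarithmic grows slower than polylogarithmic
O(log n) is asymptotically smaller; O((log n)^2) grows faster


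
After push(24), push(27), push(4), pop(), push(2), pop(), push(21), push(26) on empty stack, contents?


push(24) -> [24]
push(27) -> [24, 27]
push(4) -> [24, 27, 4]
pop() returns 4 -> [24, 27]
push(2) -> [24, 27, 2]
pop() returns 2 -> [24, 27]
push(21) -> [24, 27, 21]
push(26) -> [24, 27, 21, 26]
Final stack (bottom to top): [24, 27, 21, 26]


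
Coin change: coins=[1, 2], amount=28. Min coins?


dp[0]=0; dp[i]=1+min(dp[i-c] for c in coins)
...dp[23]=12, dp[24]=12, dp[25]=13, dp[26]=13, dp[27]=14, dp[28]=14
Minimum coins for 28 = 14


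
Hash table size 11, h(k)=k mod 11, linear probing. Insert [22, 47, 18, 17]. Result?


Insertions: 22->slot 0; 47->slot 3; 18->slot 7; 17->slot 6
Table: [22, None, None, 47, None, None, 17, 18, None, None, None]


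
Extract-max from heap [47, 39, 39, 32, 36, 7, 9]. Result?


Max = 47
Replace root with last, heapify down
Resulting heap: [39, 36, 39, 32, 9, 7]


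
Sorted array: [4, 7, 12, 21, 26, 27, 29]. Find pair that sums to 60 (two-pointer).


Two pointers: lo=0, hi=6
No pair sums to 60


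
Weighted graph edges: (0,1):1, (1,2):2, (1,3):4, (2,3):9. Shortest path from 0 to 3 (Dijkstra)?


Dijkstra from 0:
Distances: {0: 0, 1: 1, 2: 3, 3: 5}
Shortest distance to 3 = 5, path = [0, 1, 3]


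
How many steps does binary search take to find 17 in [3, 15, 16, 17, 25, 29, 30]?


Search for 17:
[0,6] mid=3 arr[3]=17
Total: 1 comparisons


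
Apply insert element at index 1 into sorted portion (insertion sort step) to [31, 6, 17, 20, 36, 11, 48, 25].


After one pass: [6, 31, 17, 20, 36, 11, 48, 25]


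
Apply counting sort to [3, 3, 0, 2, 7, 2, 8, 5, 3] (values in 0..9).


Count array: [1, 0, 2, 3, 0, 1, 0, 1, 1, 0]
Reconstruct: [0, 2, 2, 3, 3, 3, 5, 7, 8]


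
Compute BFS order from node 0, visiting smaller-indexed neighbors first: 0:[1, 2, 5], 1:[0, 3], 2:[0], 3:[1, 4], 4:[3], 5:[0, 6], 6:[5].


BFS queue: start with [0]
Visit order: [0, 1, 2, 5, 3, 6, 4]


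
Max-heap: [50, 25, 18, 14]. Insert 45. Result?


Append 45: [50, 25, 18, 14, 45]
Bubble up: swap idx 4(45) with idx 1(25)
Result: [50, 45, 18, 14, 25]


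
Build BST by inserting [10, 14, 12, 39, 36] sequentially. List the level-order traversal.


Root = 10; build tree by BST insertion.
Level-Order traversal: [10, 14, 12, 39, 36]


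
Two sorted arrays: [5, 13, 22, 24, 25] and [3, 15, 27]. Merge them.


Compare heads, take smaller each step.
Merged: [3, 5, 13, 15, 22, 24, 25, 27]


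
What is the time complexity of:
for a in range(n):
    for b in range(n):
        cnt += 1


Per nesting level: O(n) * O(n) = O(n^2)
Complexity: O(n^2)


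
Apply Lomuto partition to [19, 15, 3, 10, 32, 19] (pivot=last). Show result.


Elements <= 19 go left of pivot.
Result: [19, 15, 3, 10, 19, 32], pivot at index 4


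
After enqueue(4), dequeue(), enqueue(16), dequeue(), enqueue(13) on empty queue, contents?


enqueue(4) -> [4]
dequeue() returns 4 -> []
enqueue(16) -> [16]
dequeue() returns 16 -> []
enqueue(13) -> [13]
Final queue (front to back): [13]


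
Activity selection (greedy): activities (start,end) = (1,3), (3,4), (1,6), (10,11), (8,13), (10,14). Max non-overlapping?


Greedy: pick earliest-ending, then skip overlaps.
Selected (3 activities): [(1, 3), (3, 4), (10, 11)]


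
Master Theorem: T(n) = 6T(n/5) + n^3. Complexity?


a=6, b=5, c=3. log_5(6)=1.113 < c=3. Case 3: O(n^c) = O(n^3)
Complexity: O(n^3)


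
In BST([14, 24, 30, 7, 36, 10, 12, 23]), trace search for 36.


BST root = 14
Search for 36: compare at each node
Path: [14, 24, 30, 36]


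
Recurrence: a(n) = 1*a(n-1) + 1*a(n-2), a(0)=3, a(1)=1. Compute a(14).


Build bottom-up:
...a(12)=411, a(13)=665, a(14)=1*665+1*411=1076


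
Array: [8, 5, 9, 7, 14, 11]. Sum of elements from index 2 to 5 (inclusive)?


Prefix sums: [0, 8, 13, 22, 29, 43, 54]
Sum[2..5] = prefix[6] - prefix[2] = 54 - 13 = 41


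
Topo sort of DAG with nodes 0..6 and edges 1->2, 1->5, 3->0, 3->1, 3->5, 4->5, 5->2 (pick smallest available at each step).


Kahn's algorithm, process smallest node first
Order: [3, 0, 1, 4, 5, 2, 6]


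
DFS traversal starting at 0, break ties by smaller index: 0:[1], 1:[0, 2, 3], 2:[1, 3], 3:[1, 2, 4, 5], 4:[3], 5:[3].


DFS stack-based: start with [0]
Visit order: [0, 1, 2, 3, 4, 5]


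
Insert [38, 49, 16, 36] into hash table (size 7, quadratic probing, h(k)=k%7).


Insertions: 38->slot 3; 49->slot 0; 16->slot 2; 36->slot 1
Table: [49, 36, 16, 38, None, None, None]


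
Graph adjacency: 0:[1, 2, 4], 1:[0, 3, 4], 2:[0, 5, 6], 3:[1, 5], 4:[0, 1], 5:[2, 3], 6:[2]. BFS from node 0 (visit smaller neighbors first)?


BFS queue: start with [0]
Visit order: [0, 1, 2, 4, 3, 5, 6]


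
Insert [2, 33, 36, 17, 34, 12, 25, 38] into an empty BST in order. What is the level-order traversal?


Root = 2; build tree by BST insertion.
Level-Order traversal: [2, 33, 17, 36, 12, 25, 34, 38]


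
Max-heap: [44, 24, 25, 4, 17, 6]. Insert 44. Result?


Append 44: [44, 24, 25, 4, 17, 6, 44]
Bubble up: swap idx 6(44) with idx 2(25)
Result: [44, 24, 44, 4, 17, 6, 25]


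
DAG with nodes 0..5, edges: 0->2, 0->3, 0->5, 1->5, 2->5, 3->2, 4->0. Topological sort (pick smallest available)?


Kahn's algorithm, process smallest node first
Order: [1, 4, 0, 3, 2, 5]


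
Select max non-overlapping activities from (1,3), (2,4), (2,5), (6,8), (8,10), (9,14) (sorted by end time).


Greedy: pick earliest-ending, then skip overlaps.
Selected (3 activities): [(1, 3), (6, 8), (8, 10)]


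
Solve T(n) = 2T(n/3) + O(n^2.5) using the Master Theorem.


a=2, b=3, c=2.5. log_3(2)=0.631 < c=2.5. Case 3: O(n^c) = O(n^2.500)
Complexity: O(n^2.500)


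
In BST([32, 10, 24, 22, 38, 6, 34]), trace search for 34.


BST root = 32
Search for 34: compare at each node
Path: [32, 38, 34]


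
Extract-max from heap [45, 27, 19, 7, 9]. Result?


Max = 45
Replace root with last, heapify down
Resulting heap: [27, 9, 19, 7]


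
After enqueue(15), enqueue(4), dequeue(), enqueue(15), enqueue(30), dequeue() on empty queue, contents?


enqueue(15) -> [15]
enqueue(4) -> [15, 4]
dequeue() returns 15 -> [4]
enqueue(15) -> [4, 15]
enqueue(30) -> [4, 15, 30]
dequeue() returns 4 -> [15, 30]
Final queue (front to back): [15, 30]
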